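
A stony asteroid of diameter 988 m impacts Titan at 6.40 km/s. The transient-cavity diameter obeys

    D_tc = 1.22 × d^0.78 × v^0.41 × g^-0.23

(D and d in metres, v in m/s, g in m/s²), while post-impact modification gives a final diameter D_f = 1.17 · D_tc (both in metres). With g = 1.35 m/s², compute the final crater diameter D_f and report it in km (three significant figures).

D_f ≈ 10.5 km

v = 6400 m/s.
d^0.78 = 988^0.78 = 216.7
v^0.41 = 6400^0.41 = 36.35
g^-0.23 = 1.35^-0.23 = 0.9333
D_tc = 1.22 × 216.7 × 36.35 × 0.9333 = 8969 m
D_f = 1.17 × 8969 = 10494 m
     = 10.49 km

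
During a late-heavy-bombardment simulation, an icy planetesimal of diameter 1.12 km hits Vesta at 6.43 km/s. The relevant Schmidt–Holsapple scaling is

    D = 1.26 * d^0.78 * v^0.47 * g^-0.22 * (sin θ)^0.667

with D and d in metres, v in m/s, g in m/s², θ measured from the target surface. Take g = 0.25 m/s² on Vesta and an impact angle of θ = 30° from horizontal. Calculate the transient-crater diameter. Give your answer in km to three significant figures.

In SI units: d = 1120 m, v = 6430 m/s.
d^0.78 = 1120^0.78 = 239.0
v^0.47 = 6430^0.47 = 61.64
g^-0.22 = 0.25^-0.22 = 1.357
(sin 30°)^0.667 = 0.5000^0.667 = 0.6298
D = 1.26 × 239.0 × 61.64 × 1.357 × 0.6298 = 15864 m
   = 15.86 km

D ≈ 15.9 km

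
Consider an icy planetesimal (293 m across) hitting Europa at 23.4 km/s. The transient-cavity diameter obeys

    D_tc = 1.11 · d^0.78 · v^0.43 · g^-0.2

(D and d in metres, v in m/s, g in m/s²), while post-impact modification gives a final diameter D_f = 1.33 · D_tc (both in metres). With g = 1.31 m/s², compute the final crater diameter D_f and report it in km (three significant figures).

D_f ≈ 8.88 km

v = 23400 m/s.
d^0.78 = 293^0.78 = 83.98
v^0.43 = 23400^0.43 = 75.64
g^-0.2 = 1.31^-0.2 = 0.9474
D_tc = 1.11 × 83.98 × 75.64 × 0.9474 = 6680 m
D_f = 1.33 × 6680 = 8884 m
     = 8.884 km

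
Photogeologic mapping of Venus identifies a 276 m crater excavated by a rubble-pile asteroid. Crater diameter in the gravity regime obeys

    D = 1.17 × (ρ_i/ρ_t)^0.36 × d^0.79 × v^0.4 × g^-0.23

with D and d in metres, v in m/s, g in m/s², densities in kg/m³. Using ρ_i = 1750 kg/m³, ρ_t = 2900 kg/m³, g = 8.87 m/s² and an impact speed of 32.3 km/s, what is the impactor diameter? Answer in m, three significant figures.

Rearranging for d: d = [D / (1.17 · (1750/2900)^0.36 · 32300^0.4 · 8.87^-0.23)]^(1/0.79).
(1750/2900)^0.36 = 0.8337
32300^0.4 = 63.63
8.87^-0.23 = 0.6053
Denominator = 1.17 × 0.8337 × 63.63 × 0.6053 = 37.57
D / 37.57 = 276 / 37.57 = 7.346
d = 7.346^(1/0.79) = 7.346^1.2658 = 12.48 m

d ≈ 12.5 m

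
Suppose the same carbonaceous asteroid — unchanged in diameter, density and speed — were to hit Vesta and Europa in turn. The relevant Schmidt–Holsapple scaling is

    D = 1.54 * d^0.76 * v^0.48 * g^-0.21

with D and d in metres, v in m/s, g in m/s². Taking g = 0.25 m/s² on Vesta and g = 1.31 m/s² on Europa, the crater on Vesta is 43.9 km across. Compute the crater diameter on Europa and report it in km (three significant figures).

All impactor-dependent factors cancel in the ratio, leaving D_Europa/D_Vesta = (g_Europa/g_Vesta)^-0.21.
(1.31/0.25)^-0.21 = 5.240^-0.21 = 0.7062
D_Europa = 0.7062 × 43.9 km = 31.0 km

D ≈ 31.0 km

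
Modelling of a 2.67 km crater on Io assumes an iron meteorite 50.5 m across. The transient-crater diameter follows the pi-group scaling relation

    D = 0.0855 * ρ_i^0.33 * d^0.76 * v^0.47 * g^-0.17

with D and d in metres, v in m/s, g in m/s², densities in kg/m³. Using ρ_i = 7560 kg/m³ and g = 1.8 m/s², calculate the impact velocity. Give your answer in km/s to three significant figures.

Rearranging for v: v = [D / (0.0855 · 7560^0.33 · 50.5^0.76 · 1.8^-0.17)]^(1/0.47).
D = 2670 m.
7560^0.33 = 19.05
50.5^0.76 = 19.70
1.8^-0.17 = 0.9049
Denominator = 0.0855 × 19.05 × 19.70 × 0.9049 = 29.04
D / 29.04 = 2670 / 29.04 = 91.94
v = 91.94^(1/0.47) = 91.94^2.1277 = 15057 m/s

v ≈ 15.1 km/s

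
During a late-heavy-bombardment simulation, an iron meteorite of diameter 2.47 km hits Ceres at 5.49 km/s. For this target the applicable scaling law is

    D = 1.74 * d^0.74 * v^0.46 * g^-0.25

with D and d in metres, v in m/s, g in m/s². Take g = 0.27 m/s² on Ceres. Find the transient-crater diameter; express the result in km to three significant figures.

D ≈ 41.1 km

In SI units: d = 2470 m, v = 5490 m/s.
d^0.74 = 2470^0.74 = 324.0
v^0.46 = 5490^0.46 = 52.51
g^-0.25 = 0.27^-0.25 = 1.387
D = 1.74 × 324.0 × 52.51 × 1.387 = 41059 m
   = 41.06 km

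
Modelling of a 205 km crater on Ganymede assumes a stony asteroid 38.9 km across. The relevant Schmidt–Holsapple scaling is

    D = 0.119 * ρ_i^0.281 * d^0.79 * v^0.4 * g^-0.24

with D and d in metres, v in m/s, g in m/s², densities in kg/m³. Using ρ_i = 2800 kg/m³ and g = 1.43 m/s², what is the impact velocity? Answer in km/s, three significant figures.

v ≈ 15.7 km/s

Rearranging for v: v = [D / (0.119 · 2800^0.281 · 38900^0.79 · 1.43^-0.24)]^(1/0.4).
D = 205000 m.
2800^0.281 = 9.304
38900^0.79 = 4227
1.43^-0.24 = 0.9177
Denominator = 0.119 × 9.304 × 4227 × 0.9177 = 4295
D / 4295 = 205000 / 4295 = 47.73
v = 47.73^(1/0.4) = 47.73^2.5 = 15739 m/s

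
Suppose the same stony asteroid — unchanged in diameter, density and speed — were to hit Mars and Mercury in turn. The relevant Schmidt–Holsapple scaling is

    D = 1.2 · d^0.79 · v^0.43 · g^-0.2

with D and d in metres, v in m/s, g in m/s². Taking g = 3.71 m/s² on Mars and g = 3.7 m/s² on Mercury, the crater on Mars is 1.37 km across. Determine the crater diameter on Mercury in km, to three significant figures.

D ≈ 1.37 km

All impactor-dependent factors cancel in the ratio, leaving D_Mercury/D_Mars = (g_Mercury/g_Mars)^-0.2.
(3.7/3.71)^-0.2 = 0.9973^-0.2 = 1.001
D_Mercury = 1.001 × 1.37 km = 1.37 km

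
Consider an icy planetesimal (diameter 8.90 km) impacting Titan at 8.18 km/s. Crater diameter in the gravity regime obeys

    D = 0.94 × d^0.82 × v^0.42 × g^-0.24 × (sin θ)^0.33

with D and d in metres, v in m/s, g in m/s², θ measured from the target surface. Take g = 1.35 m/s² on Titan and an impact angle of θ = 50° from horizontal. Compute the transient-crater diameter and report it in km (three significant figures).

In SI units: d = 8900 m, v = 8180 m/s.
d^0.82 = 8900^0.82 = 1732
v^0.42 = 8180^0.42 = 43.99
g^-0.24 = 1.35^-0.24 = 0.9305
(sin 50°)^0.33 = 0.7660^0.33 = 0.9158
D = 0.94 × 1732 × 43.99 × 0.9305 × 0.9158 = 61030 m
   = 61.03 km

D ≈ 61.0 km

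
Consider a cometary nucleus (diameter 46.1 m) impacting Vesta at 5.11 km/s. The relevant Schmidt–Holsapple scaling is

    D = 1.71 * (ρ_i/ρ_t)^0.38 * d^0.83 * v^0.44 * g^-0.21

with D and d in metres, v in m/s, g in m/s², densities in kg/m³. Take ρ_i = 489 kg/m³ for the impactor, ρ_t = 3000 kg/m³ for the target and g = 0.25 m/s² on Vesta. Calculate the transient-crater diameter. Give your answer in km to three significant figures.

In SI units: v = 5110 m/s.
(ρ_i/ρ_t)^0.38 = (489/3000)^0.38 = 0.5019
d^0.83 = 46.1^0.83 = 24.04
v^0.44 = 5110^0.44 = 42.83
g^-0.21 = 0.25^-0.21 = 1.338
D = 1.71 × 0.5019 × 24.04 × 42.83 × 1.338 = 1182 m
   = 1.182 km

D ≈ 1.18 km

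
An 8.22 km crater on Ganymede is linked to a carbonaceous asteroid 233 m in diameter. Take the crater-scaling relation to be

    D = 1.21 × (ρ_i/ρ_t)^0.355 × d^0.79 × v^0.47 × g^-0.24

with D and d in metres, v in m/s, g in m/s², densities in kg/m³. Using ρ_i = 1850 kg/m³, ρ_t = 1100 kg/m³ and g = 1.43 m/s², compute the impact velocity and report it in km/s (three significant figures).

v ≈ 12.1 km/s

Rearranging for v: v = [D / (1.21 · (1850/1100)^0.355 · 233^0.79 · 1.43^-0.24)]^(1/0.47).
D = 8220 m.
(1850/1100)^0.355 = 1.203
233^0.79 = 74.17
1.43^-0.24 = 0.9177
Denominator = 1.21 × 1.203 × 74.17 × 0.9177 = 99.08
D / 99.08 = 8220 / 99.08 = 82.96
v = 82.96^(1/0.47) = 82.96^2.1277 = 12100 m/s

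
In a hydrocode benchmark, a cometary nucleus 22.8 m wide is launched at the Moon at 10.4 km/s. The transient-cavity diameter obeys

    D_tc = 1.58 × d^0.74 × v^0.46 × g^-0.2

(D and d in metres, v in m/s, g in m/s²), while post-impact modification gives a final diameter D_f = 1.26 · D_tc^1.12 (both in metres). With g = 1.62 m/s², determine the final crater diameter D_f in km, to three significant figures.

D_f ≈ 2.96 km

v = 10400 m/s.
d^0.74 = 22.8^0.74 = 10.11
v^0.46 = 10400^0.46 = 70.44
g^-0.2 = 1.62^-0.2 = 0.9080
D_tc = 1.58 × 10.11 × 70.44 × 0.9080 = 1022 m
D_f = 1.26 × (1022)^1.12 = 2958 m
     = 2.958 km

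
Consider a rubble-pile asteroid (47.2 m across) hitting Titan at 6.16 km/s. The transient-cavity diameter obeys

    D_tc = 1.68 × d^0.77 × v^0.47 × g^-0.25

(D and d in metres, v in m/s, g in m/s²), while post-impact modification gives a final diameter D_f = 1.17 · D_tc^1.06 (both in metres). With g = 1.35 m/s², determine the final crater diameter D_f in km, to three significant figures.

D_f ≈ 3.36 km

v = 6160 m/s.
d^0.77 = 47.2^0.77 = 19.45
v^0.47 = 6160^0.47 = 60.41
g^-0.25 = 1.35^-0.25 = 0.9277
D_tc = 1.68 × 19.45 × 60.41 × 0.9277 = 1831 m
D_f = 1.17 × (1831)^1.06 = 3362 m
     = 3.362 km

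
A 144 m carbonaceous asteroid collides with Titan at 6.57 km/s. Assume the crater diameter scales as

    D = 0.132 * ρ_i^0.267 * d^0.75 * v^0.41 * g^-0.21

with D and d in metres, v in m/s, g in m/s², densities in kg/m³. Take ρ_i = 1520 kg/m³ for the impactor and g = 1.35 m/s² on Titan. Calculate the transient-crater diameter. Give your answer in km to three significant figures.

D ≈ 1.34 km

In SI units: v = 6570 m/s.
ρ_i^0.267 = 1520^0.267 = 7.072
d^0.75 = 144^0.75 = 41.57
v^0.41 = 6570^0.41 = 36.75
g^-0.21 = 1.35^-0.21 = 0.9389
D = 0.132 × 7.072 × 41.57 × 36.75 × 0.9389 = 1339 m
   = 1.339 km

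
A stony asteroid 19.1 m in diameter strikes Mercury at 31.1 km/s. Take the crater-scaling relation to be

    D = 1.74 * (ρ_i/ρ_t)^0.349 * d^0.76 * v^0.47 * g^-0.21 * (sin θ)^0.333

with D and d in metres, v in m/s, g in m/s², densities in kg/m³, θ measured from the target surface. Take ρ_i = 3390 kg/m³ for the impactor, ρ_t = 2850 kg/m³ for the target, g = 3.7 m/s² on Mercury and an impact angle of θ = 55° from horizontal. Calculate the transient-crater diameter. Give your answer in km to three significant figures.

D ≈ 1.60 km

In SI units: v = 31100 m/s.
(ρ_i/ρ_t)^0.349 = (3390/2850)^0.349 = 1.062
d^0.76 = 19.1^0.76 = 9.410
v^0.47 = 31100^0.47 = 129.3
g^-0.21 = 3.7^-0.21 = 0.7598
(sin 55°)^0.333 = 0.8192^0.333 = 0.9357
D = 1.74 × 1.062 × 9.410 × 129.3 × 0.7598 × 0.9357 = 1598 m
   = 1.598 km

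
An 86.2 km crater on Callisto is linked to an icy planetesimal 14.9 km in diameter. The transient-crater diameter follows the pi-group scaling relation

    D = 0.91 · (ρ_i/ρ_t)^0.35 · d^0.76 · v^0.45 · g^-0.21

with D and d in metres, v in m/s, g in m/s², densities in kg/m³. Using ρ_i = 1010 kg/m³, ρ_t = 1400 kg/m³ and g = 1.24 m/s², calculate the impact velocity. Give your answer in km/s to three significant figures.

v ≈ 14.6 km/s

Rearranging for v: v = [D / (0.91 · (1010/1400)^0.35 · 14900^0.76 · 1.24^-0.21)]^(1/0.45).
D = 86200 m.
(1010/1400)^0.35 = 0.8920
14900^0.76 = 1485
1.24^-0.21 = 0.9558
Denominator = 0.91 × 0.8920 × 1485 × 0.9558 = 1152
D / 1152 = 86200 / 1152 = 74.83
v = 74.83^(1/0.45) = 74.83^2.2222 = 14607 m/s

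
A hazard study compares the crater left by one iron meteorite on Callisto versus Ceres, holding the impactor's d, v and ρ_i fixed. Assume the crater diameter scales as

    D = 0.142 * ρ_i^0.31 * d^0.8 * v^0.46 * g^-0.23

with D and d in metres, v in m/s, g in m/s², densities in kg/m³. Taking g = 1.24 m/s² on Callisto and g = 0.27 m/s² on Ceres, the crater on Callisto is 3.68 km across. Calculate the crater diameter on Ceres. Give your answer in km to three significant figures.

All impactor-dependent factors cancel in the ratio, leaving D_Ceres/D_Callisto = (g_Ceres/g_Callisto)^-0.23.
(0.27/1.24)^-0.23 = 0.2177^-0.23 = 1.420
D_Ceres = 1.420 × 3.68 km = 5.23 km

D ≈ 5.23 km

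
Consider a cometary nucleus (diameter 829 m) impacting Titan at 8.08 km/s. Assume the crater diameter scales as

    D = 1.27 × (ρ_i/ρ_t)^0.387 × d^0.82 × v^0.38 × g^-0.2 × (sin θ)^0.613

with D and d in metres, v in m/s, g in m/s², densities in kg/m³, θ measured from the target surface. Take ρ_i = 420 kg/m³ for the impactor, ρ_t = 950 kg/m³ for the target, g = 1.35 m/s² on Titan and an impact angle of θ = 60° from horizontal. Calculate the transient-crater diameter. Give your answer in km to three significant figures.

In SI units: v = 8080 m/s.
(ρ_i/ρ_t)^0.387 = (420/950)^0.387 = 0.7292
d^0.82 = 829^0.82 = 247.3
v^0.38 = 8080^0.38 = 30.54
g^-0.2 = 1.35^-0.2 = 0.9417
(sin 60°)^0.613 = 0.8660^0.613 = 0.9156
D = 1.27 × 0.7292 × 247.3 × 30.54 × 0.9417 × 0.9156 = 6031 m
   = 6.031 km

D ≈ 6.03 km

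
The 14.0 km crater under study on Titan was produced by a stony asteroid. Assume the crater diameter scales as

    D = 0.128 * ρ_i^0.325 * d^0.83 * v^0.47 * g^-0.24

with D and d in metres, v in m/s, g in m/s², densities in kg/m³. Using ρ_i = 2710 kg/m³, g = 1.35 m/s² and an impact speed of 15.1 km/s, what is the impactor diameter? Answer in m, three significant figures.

d ≈ 250 m

Rearranging for d: d = [D / (0.128 · 2710^0.325 · 15100^0.47 · 1.35^-0.24)]^(1/0.83).
D = 14000 m.
2710^0.325 = 13.05
15100^0.47 = 92.07
1.35^-0.24 = 0.9305
Denominator = 0.128 × 13.05 × 92.07 × 0.9305 = 143.1
D / 143.1 = 14000 / 143.1 = 97.83
d = 97.83^(1/0.83) = 97.83^1.2048 = 250.1 m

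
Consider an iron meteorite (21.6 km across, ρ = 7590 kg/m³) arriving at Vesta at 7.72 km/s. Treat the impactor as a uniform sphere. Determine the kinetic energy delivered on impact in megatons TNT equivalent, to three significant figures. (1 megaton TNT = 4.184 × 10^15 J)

E ≈ 2.85 × 10^8 Mt TNT

d = 21600 m; v = 7720 m/s.
Mass m = (π/6) ρ d³ = (π/6) × 7590 × (21600)³ = 4.005 × 10^16 kg
E = ½ m v² = 0.5 × 4.005 × 10^16 × (7720)² = 1.193 × 10^24 J
   = 1.193 × 10^24 / 4.184×10^15 = 2.851 × 10^8 Mt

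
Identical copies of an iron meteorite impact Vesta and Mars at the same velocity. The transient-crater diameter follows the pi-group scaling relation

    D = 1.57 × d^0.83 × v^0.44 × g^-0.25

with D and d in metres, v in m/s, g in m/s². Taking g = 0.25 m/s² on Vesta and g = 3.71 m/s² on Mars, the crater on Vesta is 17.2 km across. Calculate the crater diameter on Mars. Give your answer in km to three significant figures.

D ≈ 8.76 km

All impactor-dependent factors cancel in the ratio, leaving D_Mars/D_Vesta = (g_Mars/g_Vesta)^-0.25.
(3.71/0.25)^-0.25 = 14.84^-0.25 = 0.5095
D_Mars = 0.5095 × 17.2 km = 8.76 km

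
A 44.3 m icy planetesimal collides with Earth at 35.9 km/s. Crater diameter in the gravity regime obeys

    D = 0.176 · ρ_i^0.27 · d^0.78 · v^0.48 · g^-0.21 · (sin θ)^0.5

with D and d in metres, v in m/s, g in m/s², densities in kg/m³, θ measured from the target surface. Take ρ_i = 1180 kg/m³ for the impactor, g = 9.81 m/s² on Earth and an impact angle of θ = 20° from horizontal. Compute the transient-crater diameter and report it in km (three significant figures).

In SI units: v = 35900 m/s.
ρ_i^0.27 = 1180^0.27 = 6.752
d^0.78 = 44.3^0.78 = 19.24
v^0.48 = 35900^0.48 = 153.6
g^-0.21 = 9.81^-0.21 = 0.6191
(sin 20°)^0.5 = 0.3420^0.5 = 0.5848
D = 0.176 × 6.752 × 19.24 × 153.6 × 0.6191 × 0.5848 = 1271 m
   = 1.271 km

D ≈ 1.27 km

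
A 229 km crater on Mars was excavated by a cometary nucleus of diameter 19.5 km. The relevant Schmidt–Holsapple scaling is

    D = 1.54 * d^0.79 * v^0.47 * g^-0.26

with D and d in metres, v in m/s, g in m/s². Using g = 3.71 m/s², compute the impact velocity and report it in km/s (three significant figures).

Rearranging for v: v = [D / (1.54 · 19500^0.79 · 3.71^-0.26)]^(1/0.47).
D = 229000 m.
19500^0.79 = 2450
3.71^-0.26 = 0.7112
Denominator = 1.54 × 2450 × 0.7112 = 2683
D / 2683 = 229000 / 2683 = 85.35
v = 85.35^(1/0.47) = 85.35^2.1277 = 12854 m/s

v ≈ 12.9 km/s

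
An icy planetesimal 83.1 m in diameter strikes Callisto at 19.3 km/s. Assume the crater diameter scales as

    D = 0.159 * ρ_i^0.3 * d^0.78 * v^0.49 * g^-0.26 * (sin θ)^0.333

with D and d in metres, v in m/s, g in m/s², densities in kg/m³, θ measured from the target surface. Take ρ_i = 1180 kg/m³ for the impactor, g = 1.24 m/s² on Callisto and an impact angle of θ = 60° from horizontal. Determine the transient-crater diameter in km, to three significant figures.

In SI units: v = 19300 m/s.
ρ_i^0.3 = 1180^0.3 = 8.348
d^0.78 = 83.1^0.78 = 31.43
v^0.49 = 19300^0.49 = 125.9
g^-0.26 = 1.24^-0.26 = 0.9456
(sin 60°)^0.333 = 0.8660^0.333 = 0.9532
D = 0.159 × 8.348 × 31.43 × 125.9 × 0.9456 × 0.9532 = 4734 m
   = 4.734 km

D ≈ 4.73 km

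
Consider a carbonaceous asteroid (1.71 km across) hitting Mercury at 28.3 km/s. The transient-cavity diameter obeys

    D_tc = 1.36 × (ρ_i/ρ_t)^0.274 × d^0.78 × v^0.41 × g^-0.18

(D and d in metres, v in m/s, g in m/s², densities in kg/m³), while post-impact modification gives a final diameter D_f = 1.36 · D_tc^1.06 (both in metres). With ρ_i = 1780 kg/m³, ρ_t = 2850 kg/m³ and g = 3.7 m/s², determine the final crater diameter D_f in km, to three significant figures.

D_f ≈ 51.9 km

In SI: d = 1710 m, v = 28300 m/s.
(ρ_i/ρ_t)^0.274 = (1780/2850)^0.274 = 0.8790
d^0.78 = 1710^0.78 = 332.5
v^0.41 = 28300^0.41 = 66.87
g^-0.18 = 3.7^-0.18 = 0.7902
D_tc = 1.36 × 0.8790 × 332.5 × 66.87 × 0.7902 = 21000 m
D_f = 1.36 × (21000)^1.06 = 51891 m
     = 51.89 km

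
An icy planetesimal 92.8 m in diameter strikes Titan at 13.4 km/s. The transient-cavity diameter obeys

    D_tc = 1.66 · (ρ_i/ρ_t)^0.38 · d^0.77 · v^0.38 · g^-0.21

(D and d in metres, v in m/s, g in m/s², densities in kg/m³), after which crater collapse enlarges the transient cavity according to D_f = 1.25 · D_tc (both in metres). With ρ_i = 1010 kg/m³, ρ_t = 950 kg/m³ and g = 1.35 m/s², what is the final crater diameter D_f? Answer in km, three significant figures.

v = 13400 m/s.
(ρ_i/ρ_t)^0.38 = (1010/950)^0.38 = 1.024
d^0.77 = 92.8^0.77 = 32.73
v^0.38 = 13400^0.38 = 37.01
g^-0.21 = 1.35^-0.21 = 0.9389
D_tc = 1.66 × 1.024 × 32.73 × 37.01 × 0.9389 = 1933 m
D_f = 1.25 × 1933 = 2416 m
     = 2.416 km

D_f ≈ 2.42 km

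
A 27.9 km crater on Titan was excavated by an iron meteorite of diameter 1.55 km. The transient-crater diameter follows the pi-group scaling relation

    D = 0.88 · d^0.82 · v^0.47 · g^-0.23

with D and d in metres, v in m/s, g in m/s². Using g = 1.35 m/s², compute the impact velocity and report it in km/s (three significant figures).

Rearranging for v: v = [D / (0.88 · 1550^0.82 · 1.35^-0.23)]^(1/0.47).
D = 27900 m.
1550^0.82 = 413.1
1.35^-0.23 = 0.9333
Denominator = 0.88 × 413.1 × 0.9333 = 339.3
D / 339.3 = 27900 / 339.3 = 82.23
v = 82.23^(1/0.47) = 82.23^2.1277 = 11874 m/s

v ≈ 11.9 km/s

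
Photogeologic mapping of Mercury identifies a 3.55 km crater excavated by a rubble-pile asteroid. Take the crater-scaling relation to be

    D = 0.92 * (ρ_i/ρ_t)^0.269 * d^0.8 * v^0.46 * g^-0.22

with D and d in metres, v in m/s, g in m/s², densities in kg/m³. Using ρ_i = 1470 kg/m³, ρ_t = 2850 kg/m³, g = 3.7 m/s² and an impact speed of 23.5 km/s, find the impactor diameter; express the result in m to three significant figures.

Rearranging for d: d = [D / (0.92 · (1470/2850)^0.269 · 23500^0.46 · 3.7^-0.22)]^(1/0.8).
D = 3550 m.
(1470/2850)^0.269 = 0.8369
23500^0.46 = 102.5
3.7^-0.22 = 0.7499
Denominator = 0.92 × 0.8369 × 102.5 × 0.7499 = 59.18
D / 59.18 = 3550 / 59.18 = 59.99
d = 59.99^(1/0.8) = 59.99^1.25 = 167.0 m

d ≈ 167 m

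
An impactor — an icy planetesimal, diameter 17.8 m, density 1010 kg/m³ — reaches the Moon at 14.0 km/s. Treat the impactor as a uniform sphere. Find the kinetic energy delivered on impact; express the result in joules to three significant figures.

v = 14000 m/s.
Mass m = (π/6) ρ d³ = (π/6) × 1010 × (17.8)³ = 2.982 × 10^6 kg
E = ½ m v² = 0.5 × 2.982 × 10^6 × (14000)² = 2.922 × 10^14 J

E ≈ 2.92 × 10^14 J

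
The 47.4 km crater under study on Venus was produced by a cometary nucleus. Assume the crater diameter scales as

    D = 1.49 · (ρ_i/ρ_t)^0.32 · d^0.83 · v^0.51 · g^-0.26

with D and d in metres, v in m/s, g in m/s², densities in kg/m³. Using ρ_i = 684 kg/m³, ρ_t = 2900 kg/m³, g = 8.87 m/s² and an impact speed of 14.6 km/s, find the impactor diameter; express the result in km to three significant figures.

Rearranging for d: d = [D / (1.49 · (684/2900)^0.32 · 14600^0.51 · 8.87^-0.26)]^(1/0.83).
D = 47400 m.
(684/2900)^0.32 = 0.6299
14600^0.51 = 133.0
8.87^-0.26 = 0.5669
Denominator = 1.49 × 0.6299 × 133.0 × 0.5669 = 70.76
D / 70.76 = 47400 / 70.76 = 669.9
d = 669.9^(1/0.83) = 669.9^1.2048 = 2540 m

d ≈ 2.54 km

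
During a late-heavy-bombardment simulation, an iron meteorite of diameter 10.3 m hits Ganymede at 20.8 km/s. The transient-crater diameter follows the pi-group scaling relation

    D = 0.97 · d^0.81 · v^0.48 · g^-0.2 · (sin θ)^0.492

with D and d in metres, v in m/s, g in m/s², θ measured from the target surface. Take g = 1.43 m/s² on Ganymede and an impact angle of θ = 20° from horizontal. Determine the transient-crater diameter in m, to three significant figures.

In SI units: v = 20800 m/s.
d^0.81 = 10.3^0.81 = 6.613
v^0.48 = 20800^0.48 = 118.2
g^-0.2 = 1.43^-0.2 = 0.9310
(sin 20°)^0.492 = 0.3420^0.492 = 0.5898
D = 0.97 × 6.613 × 118.2 × 0.9310 × 0.5898 = 416.3 m

D ≈ 416 m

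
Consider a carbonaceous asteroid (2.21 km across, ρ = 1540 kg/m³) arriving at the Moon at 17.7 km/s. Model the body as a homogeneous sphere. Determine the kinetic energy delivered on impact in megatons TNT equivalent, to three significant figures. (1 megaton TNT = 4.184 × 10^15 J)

d = 2210 m; v = 17700 m/s.
Mass m = (π/6) ρ d³ = (π/6) × 1540 × (2210)³ = 8.704 × 10^12 kg
E = ½ m v² = 0.5 × 8.704 × 10^12 × (17700)² = 1.363 × 10^21 J
   = 1.363 × 10^21 / 4.184×10^15 = 3.258 × 10^5 Mt

E ≈ 3.26 × 10^5 Mt TNT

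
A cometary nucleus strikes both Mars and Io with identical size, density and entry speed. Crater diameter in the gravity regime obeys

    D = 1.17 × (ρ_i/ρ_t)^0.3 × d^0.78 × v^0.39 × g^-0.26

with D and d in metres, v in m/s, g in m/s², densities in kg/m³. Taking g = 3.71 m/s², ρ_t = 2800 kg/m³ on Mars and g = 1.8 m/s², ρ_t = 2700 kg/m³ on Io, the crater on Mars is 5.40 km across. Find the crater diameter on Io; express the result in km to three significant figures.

The impactor-only factors (d, v, ρ_i) cancel in the ratio, leaving D_Io/D_Mars = (g_Io/g_Mars)^-0.26 · (ρ_t,Mars/ρ_t,Io)^0.3.
(1.8/3.71)^-0.26 = 0.4852^-0.26 = 1.207
(2800/2700)^0.3 = 1.037^0.3 = 1.011
Ratio = 1.207 × 1.011 = 1.220
D_Io = 1.220 × 5.40 km = 6.59 km

D ≈ 6.59 km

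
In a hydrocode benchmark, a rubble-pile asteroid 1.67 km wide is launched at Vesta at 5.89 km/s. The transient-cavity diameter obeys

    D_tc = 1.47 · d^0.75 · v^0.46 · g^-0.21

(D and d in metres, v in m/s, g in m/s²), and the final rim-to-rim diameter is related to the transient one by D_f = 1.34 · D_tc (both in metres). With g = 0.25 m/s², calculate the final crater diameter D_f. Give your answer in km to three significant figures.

In SI: d = 1670 m, v = 5890 m/s.
d^0.75 = 1670^0.75 = 261.2
v^0.46 = 5890^0.46 = 54.23
g^-0.21 = 0.25^-0.21 = 1.338
D_tc = 1.47 × 261.2 × 54.23 × 1.338 = 27860 m
D_f = 1.34 × 27860 = 37332 m
     = 37.33 km

D_f ≈ 37.3 km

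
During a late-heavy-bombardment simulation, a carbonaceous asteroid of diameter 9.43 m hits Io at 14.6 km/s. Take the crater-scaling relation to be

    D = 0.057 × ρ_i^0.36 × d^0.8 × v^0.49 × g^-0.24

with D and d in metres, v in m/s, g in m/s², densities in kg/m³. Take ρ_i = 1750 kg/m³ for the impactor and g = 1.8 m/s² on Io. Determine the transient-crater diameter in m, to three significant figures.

D ≈ 481 m

In SI units: v = 14600 m/s.
ρ_i^0.36 = 1750^0.36 = 14.71
d^0.8 = 9.43^0.8 = 6.020
v^0.49 = 14600^0.49 = 109.8
g^-0.24 = 1.8^-0.24 = 0.8684
D = 0.057 × 14.71 × 6.020 × 109.8 × 0.8684 = 481.3 m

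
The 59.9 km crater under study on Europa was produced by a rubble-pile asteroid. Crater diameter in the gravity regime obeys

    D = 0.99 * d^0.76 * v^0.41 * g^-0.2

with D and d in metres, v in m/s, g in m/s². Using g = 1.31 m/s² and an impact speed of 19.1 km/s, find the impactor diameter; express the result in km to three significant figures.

d ≈ 10.3 km

Rearranging for d: d = [D / (0.99 · 19100^0.41 · 1.31^-0.2)]^(1/0.76).
D = 59900 m.
19100^0.41 = 56.91
1.31^-0.2 = 0.9474
Denominator = 0.99 × 56.91 × 0.9474 = 53.38
D / 53.38 = 59900 / 53.38 = 1122
d = 1122^(1/0.76) = 1122^1.3158 = 10308 m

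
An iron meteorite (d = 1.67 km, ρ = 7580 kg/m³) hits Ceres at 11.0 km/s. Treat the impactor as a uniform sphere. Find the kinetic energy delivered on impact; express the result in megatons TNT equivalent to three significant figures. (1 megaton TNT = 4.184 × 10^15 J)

d = 1670 m; v = 11000 m/s.
Mass m = (π/6) ρ d³ = (π/6) × 7580 × (1670)³ = 1.848 × 10^13 kg
E = ½ m v² = 0.5 × 1.848 × 10^13 × (11000)² = 1.118 × 10^21 J
   = 1.118 × 10^21 / 4.184×10^15 = 2.672 × 10^5 Mt

E ≈ 2.67 × 10^5 Mt TNT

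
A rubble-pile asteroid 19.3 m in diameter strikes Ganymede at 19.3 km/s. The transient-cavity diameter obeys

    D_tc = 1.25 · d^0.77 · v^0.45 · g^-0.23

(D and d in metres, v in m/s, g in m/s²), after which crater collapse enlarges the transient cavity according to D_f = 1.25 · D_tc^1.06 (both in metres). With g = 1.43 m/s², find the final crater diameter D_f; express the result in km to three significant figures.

v = 19300 m/s.
d^0.77 = 19.3^0.77 = 9.770
v^0.45 = 19300^0.45 = 84.82
g^-0.23 = 1.43^-0.23 = 0.9210
D_tc = 1.25 × 9.770 × 84.82 × 0.9210 = 954.0 m
D_f = 1.25 × (954.0)^1.06 = 1800 m
     = 1.800 km

D_f ≈ 1.80 km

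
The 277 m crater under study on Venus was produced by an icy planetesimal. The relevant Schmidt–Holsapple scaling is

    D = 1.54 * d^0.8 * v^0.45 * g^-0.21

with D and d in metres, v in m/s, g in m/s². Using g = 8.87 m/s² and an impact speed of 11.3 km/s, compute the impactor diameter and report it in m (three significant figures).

d ≈ 6.13 m

Rearranging for d: d = [D / (1.54 · 11300^0.45 · 8.87^-0.21)]^(1/0.8).
11300^0.45 = 66.66
8.87^-0.21 = 0.6323
Denominator = 1.54 × 66.66 × 0.6323 = 64.91
D / 64.91 = 277 / 64.91 = 4.267
d = 4.267^(1/0.8) = 4.267^1.25 = 6.133 m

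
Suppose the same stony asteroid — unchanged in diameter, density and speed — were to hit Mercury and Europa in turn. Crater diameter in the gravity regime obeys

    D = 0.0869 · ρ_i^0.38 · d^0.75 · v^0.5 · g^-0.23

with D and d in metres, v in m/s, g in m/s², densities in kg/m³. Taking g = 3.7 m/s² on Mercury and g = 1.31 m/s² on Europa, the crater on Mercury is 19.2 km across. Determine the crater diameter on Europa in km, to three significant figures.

All impactor-dependent factors cancel in the ratio, leaving D_Europa/D_Mercury = (g_Europa/g_Mercury)^-0.23.
(1.31/3.7)^-0.23 = 0.3541^-0.23 = 1.270
D_Europa = 1.270 × 19.2 km = 24.4 km

D ≈ 24.4 km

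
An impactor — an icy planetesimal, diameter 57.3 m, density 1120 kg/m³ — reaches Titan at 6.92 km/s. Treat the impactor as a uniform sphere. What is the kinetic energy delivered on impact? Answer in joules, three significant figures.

E ≈ 2.64 × 10^15 J

v = 6920 m/s.
Mass m = (π/6) ρ d³ = (π/6) × 1120 × (57.3)³ = 1.103 × 10^8 kg
E = ½ m v² = 0.5 × 1.103 × 10^8 × (6920)² = 2.641 × 10^15 J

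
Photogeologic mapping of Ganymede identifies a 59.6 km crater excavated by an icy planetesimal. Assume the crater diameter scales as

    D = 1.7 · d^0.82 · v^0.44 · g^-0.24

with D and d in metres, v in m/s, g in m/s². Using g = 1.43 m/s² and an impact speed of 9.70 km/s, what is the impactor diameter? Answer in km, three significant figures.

d ≈ 2.81 km

Rearranging for d: d = [D / (1.7 · 9700^0.44 · 1.43^-0.24)]^(1/0.82).
D = 59600 m.
9700^0.44 = 56.78
1.43^-0.24 = 0.9177
Denominator = 1.7 × 56.78 × 0.9177 = 88.58
D / 88.58 = 59600 / 88.58 = 672.8
d = 672.8^(1/0.82) = 672.8^1.2195 = 2809 m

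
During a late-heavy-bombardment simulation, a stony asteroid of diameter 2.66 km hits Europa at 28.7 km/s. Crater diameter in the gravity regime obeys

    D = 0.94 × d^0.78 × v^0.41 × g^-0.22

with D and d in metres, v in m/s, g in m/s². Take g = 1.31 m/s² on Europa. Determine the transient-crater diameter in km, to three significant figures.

In SI units: d = 2660 m, v = 28700 m/s.
d^0.78 = 2660^0.78 = 469.3
v^0.41 = 28700^0.41 = 67.26
g^-0.22 = 1.31^-0.22 = 0.9423
D = 0.94 × 469.3 × 67.26 × 0.9423 = 27959 m
   = 27.96 km

D ≈ 28.0 km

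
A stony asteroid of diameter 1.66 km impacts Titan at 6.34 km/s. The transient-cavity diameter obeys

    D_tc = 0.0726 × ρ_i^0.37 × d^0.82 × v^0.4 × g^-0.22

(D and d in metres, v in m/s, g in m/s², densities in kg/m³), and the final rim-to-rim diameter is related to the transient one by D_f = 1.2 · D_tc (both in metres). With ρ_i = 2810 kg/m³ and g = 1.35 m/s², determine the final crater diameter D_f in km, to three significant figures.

In SI: d = 1660 m, v = 6340 m/s.
ρ_i^0.37 = 2810^0.37 = 18.88
d^0.82 = 1660^0.82 = 437.0
v^0.4 = 6340^0.4 = 33.18
g^-0.22 = 1.35^-0.22 = 0.9361
D_tc = 0.0726 × 18.88 × 437.0 × 33.18 × 0.9361 = 18600 m
D_f = 1.2 × 18600 = 22320 m
     = 22.32 km

D_f ≈ 22.3 km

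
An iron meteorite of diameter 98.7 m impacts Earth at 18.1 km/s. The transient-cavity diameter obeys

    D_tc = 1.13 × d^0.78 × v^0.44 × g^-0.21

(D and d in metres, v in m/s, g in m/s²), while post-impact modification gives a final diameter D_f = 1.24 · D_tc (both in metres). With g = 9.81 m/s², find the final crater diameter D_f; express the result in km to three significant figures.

v = 18100 m/s.
d^0.78 = 98.7^0.78 = 35.94
v^0.44 = 18100^0.44 = 74.71
g^-0.21 = 9.81^-0.21 = 0.6191
D_tc = 1.13 × 35.94 × 74.71 × 0.6191 = 1878 m
D_f = 1.24 × 1878 = 2329 m
     = 2.329 km

D_f ≈ 2.33 km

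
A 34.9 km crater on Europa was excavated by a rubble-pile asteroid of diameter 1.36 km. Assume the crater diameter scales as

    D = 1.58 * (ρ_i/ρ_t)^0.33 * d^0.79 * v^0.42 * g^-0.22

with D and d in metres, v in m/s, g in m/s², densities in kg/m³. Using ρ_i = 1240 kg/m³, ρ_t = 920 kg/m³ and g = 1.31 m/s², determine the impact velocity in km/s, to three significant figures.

Rearranging for v: v = [D / (1.58 · (1240/920)^0.33 · 1360^0.79 · 1.31^-0.22)]^(1/0.42).
D = 34900 m.
(1240/920)^0.33 = 1.104
1360^0.79 = 298.9
1.31^-0.22 = 0.9423
Denominator = 1.58 × 1.104 × 298.9 × 0.9423 = 491.3
D / 491.3 = 34900 / 491.3 = 71.04
v = 71.04^(1/0.42) = 71.04^2.381 = 25611 m/s

v ≈ 25.6 km/s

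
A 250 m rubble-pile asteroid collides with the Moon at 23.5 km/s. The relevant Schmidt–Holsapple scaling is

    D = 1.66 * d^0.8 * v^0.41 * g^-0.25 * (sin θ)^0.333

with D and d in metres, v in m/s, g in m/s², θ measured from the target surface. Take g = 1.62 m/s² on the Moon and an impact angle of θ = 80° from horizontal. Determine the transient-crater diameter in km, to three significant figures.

D ≈ 7.52 km

In SI units: v = 23500 m/s.
d^0.8 = 250^0.8 = 82.86
v^0.41 = 23500^0.41 = 61.96
g^-0.25 = 1.62^-0.25 = 0.8864
(sin 80°)^0.333 = 0.9848^0.333 = 0.9949
D = 1.66 × 82.86 × 61.96 × 0.8864 × 0.9949 = 7516 m
   = 7.516 km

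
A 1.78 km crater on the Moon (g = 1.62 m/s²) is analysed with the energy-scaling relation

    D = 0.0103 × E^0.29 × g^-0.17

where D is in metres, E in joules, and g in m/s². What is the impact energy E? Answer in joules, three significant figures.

E ≈ 1.53 × 10^18 J

Rearranging: E = [D / (0.0103 · g^-0.17)]^(1/0.29).
D = 1780 m.
g^-0.17 = 1.62^-0.17 = 0.9213
D / (0.0103 × 0.9213) = 1780 / (9.489 × 10^-3) = 1.876 × 10^5
E = (1.876 × 10^5)^3.4483 = 1.526 × 10^18 J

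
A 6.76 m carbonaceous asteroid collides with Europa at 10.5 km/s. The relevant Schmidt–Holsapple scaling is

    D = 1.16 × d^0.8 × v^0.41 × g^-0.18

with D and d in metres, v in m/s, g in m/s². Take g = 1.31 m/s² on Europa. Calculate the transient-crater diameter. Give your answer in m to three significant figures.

D ≈ 227 m

In SI units: v = 10500 m/s.
d^0.8 = 6.76^0.8 = 4.613
v^0.41 = 10500^0.41 = 44.53
g^-0.18 = 1.31^-0.18 = 0.9526
D = 1.16 × 4.613 × 44.53 × 0.9526 = 227.0 m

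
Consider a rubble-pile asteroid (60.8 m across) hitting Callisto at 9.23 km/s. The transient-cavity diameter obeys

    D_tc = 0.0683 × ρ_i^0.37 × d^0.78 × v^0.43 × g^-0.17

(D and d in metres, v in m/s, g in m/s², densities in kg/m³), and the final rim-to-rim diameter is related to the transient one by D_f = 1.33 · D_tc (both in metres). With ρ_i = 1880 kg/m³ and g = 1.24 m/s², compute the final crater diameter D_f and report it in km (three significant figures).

v = 9230 m/s.
ρ_i^0.37 = 1880^0.37 = 16.27
d^0.78 = 60.8^0.78 = 24.63
v^0.43 = 9230^0.43 = 50.70
g^-0.17 = 1.24^-0.17 = 0.9641
D_tc = 0.0683 × 16.27 × 24.63 × 50.70 × 0.9641 = 1338 m
D_f = 1.33 × 1338 = 1780 m
     = 1.780 km

D_f ≈ 1.78 km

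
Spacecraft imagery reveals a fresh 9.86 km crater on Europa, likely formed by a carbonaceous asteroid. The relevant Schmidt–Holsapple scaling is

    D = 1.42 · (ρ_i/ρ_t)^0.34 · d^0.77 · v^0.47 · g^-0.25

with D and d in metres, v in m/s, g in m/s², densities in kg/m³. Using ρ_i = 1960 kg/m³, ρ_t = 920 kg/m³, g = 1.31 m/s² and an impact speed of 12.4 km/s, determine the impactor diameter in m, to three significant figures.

Rearranging for d: d = [D / (1.42 · (1960/920)^0.34 · 12400^0.47 · 1.31^-0.25)]^(1/0.77).
D = 9860 m.
(1960/920)^0.34 = 1.293
12400^0.47 = 83.93
1.31^-0.25 = 0.9347
Denominator = 1.42 × 1.293 × 83.93 × 0.9347 = 144.0
D / 144.0 = 9860 / 144.0 = 68.47
d = 68.47^(1/0.77) = 68.47^1.2987 = 242.0 m

d ≈ 242 m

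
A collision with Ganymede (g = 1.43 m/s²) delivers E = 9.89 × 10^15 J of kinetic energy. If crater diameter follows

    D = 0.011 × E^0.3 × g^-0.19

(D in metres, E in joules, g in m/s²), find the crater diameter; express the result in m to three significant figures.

D ≈ 646 m

E^0.3 = (9.89 × 10^15)^0.3 = 6.289 × 10^4
g^-0.19 = 1.43^-0.19 = 0.9343
D = 0.011 × 6.289 × 10^4 × 0.9343 = 646.3 m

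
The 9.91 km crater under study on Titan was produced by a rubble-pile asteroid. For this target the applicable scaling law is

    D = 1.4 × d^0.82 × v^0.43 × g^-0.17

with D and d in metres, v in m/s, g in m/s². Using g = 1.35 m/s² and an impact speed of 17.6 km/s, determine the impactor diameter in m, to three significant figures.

Rearranging for d: d = [D / (1.4 · 17600^0.43 · 1.35^-0.17)]^(1/0.82).
D = 9910 m.
17600^0.43 = 66.92
1.35^-0.17 = 0.9503
Denominator = 1.4 × 66.92 × 0.9503 = 89.03
D / 89.03 = 9910 / 89.03 = 111.3
d = 111.3^(1/0.82) = 111.3^1.2195 = 313.1 m

d ≈ 313 m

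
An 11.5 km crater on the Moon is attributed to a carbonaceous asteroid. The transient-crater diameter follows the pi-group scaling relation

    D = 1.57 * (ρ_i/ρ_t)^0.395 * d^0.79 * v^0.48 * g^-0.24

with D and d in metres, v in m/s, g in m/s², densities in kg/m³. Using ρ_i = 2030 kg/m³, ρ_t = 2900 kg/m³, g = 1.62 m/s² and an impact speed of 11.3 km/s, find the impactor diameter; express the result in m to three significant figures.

Rearranging for d: d = [D / (1.57 · (2030/2900)^0.395 · 11300^0.48 · 1.62^-0.24)]^(1/0.79).
D = 11500 m.
(2030/2900)^0.395 = 0.8686
11300^0.48 = 88.20
1.62^-0.24 = 0.8907
Denominator = 1.57 × 0.8686 × 88.20 × 0.8907 = 107.1
D / 107.1 = 11500 / 107.1 = 107.4
d = 107.4^(1/0.79) = 107.4^1.2658 = 372.3 m

d ≈ 372 m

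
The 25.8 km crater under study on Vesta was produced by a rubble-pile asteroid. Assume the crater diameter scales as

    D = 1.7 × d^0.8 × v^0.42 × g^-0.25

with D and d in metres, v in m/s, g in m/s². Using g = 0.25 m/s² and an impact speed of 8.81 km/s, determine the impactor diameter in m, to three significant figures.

d ≈ 927 m

Rearranging for d: d = [D / (1.7 · 8810^0.42 · 0.25^-0.25)]^(1/0.8).
D = 25800 m.
8810^0.42 = 45.38
0.25^-0.25 = 1.414
Denominator = 1.7 × 45.38 × 1.414 = 109.1
D / 109.1 = 25800 / 109.1 = 236.5
d = 236.5^(1/0.8) = 236.5^1.25 = 927.4 m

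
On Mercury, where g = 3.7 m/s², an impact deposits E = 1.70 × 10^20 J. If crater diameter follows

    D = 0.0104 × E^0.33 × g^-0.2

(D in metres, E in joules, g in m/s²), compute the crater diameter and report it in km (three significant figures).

E^0.33 = (1.70 × 10^20)^0.33 = 4.743 × 10^6
g^-0.2 = 3.7^-0.2 = 0.7698
D = 0.0104 × 4.743 × 10^6 × 0.7698 = 37972 m
   = 37.97 km

D ≈ 38.0 km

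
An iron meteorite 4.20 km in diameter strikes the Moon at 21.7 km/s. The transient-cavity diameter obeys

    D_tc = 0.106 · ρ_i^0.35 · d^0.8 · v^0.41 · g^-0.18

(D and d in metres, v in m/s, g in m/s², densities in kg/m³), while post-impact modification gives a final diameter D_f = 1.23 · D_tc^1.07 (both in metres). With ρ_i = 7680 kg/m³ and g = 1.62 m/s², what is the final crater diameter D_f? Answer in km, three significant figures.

In SI: d = 4200 m, v = 21700 m/s.
ρ_i^0.35 = 7680^0.35 = 22.90
d^0.8 = 4200^0.8 = 791.8
v^0.41 = 21700^0.41 = 59.97
g^-0.18 = 1.62^-0.18 = 0.9168
D_tc = 0.106 × 22.90 × 791.8 × 59.97 × 0.9168 = 1.057 × 10^5 m
D_f = 1.23 × (1.057 × 10^5)^1.07 = 2.922 × 10^5 m
     = 292.2 km

D_f ≈ 292 km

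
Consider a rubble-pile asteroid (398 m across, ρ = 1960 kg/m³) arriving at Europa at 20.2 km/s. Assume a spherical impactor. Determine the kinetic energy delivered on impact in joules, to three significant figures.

E ≈ 1.32 × 10^19 J

v = 20200 m/s.
Mass m = (π/6) ρ d³ = (π/6) × 1960 × (398)³ = 6.470 × 10^10 kg
E = ½ m v² = 0.5 × 6.470 × 10^10 × (20200)² = 1.320 × 10^19 J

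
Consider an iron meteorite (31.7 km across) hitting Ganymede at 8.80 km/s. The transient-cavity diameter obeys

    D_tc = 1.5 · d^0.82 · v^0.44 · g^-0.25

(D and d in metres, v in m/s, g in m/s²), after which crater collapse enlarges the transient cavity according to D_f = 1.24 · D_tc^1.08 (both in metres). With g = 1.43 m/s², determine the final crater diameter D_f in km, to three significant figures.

In SI: d = 31700 m, v = 8800 m/s.
d^0.82 = 31700^0.82 = 4908
v^0.44 = 8800^0.44 = 54.40
g^-0.25 = 1.43^-0.25 = 0.9145
D_tc = 1.5 × 4908 × 54.40 × 0.9145 = 3.663 × 10^5 m
D_f = 1.24 × (3.663 × 10^5)^1.08 = 1.266 × 10^6 m
     = 1266 km

D_f ≈ 1270 km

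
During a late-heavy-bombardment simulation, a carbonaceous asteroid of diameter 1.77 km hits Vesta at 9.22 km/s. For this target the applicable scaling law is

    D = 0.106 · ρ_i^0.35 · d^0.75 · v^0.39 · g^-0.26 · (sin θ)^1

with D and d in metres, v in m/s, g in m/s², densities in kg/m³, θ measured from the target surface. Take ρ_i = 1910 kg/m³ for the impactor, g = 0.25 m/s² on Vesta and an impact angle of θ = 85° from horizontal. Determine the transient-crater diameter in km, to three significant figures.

D ≈ 20.5 km

In SI units: d = 1770 m, v = 9220 m/s.
ρ_i^0.35 = 1910^0.35 = 14.07
d^0.75 = 1770^0.75 = 272.9
v^0.39 = 9220^0.39 = 35.18
g^-0.26 = 0.25^-0.26 = 1.434
(sin 85°)^1 = 0.9962^1 = 0.9962
D = 0.106 × 14.07 × 272.9 × 35.18 × 1.434 × 0.9962 = 20455 m
   = 20.45 km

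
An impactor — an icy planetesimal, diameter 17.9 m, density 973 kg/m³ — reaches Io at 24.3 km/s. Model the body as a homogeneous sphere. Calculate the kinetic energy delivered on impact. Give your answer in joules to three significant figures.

v = 24300 m/s.
Mass m = (π/6) ρ d³ = (π/6) × 973 × (17.9)³ = 2.922 × 10^6 kg
E = ½ m v² = 0.5 × 2.922 × 10^6 × (24300)² = 8.627 × 10^14 J

E ≈ 8.63 × 10^14 J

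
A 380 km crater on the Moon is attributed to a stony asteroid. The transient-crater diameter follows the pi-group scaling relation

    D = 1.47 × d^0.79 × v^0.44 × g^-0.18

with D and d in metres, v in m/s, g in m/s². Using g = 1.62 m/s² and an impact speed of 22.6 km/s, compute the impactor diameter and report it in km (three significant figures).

Rearranging for d: d = [D / (1.47 · 22600^0.44 · 1.62^-0.18)]^(1/0.79).
D = 380000 m.
22600^0.44 = 82.38
1.62^-0.18 = 0.9168
Denominator = 1.47 × 82.38 × 0.9168 = 111.0
D / 111.0 = 380000 / 111.0 = 3423
d = 3423^(1/0.79) = 3423^1.2658 = 29775 m

d ≈ 29.8 km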